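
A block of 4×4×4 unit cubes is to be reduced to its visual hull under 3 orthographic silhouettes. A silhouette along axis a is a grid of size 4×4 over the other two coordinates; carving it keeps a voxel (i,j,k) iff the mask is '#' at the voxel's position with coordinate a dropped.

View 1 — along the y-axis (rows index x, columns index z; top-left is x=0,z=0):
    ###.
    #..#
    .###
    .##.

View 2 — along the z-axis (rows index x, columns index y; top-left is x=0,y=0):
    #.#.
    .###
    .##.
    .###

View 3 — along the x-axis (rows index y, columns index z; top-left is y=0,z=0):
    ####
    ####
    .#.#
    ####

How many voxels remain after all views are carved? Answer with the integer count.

before carving: 64 voxels (4×4×4)
  1. axis=1 (XZ plane), |mask|=10  ⇒  voxels=40
  2. axis=2 (XY plane), |mask|=10  ⇒  voxels=24
  3. axis=0 (YZ plane), |mask|=14  ⇒  voxels=19

19 voxels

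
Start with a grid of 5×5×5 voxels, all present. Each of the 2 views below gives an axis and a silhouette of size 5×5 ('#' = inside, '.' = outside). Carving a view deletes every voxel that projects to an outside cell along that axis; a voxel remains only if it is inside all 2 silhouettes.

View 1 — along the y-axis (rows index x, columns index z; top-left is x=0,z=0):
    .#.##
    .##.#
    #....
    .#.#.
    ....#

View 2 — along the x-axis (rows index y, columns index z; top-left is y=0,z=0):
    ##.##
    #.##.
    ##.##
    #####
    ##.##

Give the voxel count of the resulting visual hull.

remaining voxels: 41

initial block: 5^3 = 125
after view 1 [y-axis, 10 of 25 cells solid] → remaining = 50
after view 2 [x-axis, 20 of 25 cells solid] → remaining = 41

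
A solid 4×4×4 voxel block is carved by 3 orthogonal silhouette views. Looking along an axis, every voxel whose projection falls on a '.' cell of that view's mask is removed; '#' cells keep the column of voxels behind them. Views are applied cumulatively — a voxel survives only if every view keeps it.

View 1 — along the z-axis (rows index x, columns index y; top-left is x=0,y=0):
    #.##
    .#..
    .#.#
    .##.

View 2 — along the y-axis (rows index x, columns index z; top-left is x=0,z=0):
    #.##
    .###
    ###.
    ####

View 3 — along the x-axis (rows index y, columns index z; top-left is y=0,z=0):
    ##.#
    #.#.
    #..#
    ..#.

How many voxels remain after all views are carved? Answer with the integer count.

|visual hull| = 13

initial block: 4^3 = 64
[1] z-view keeps 8 columns → grid now 32
[2] y-view keeps 13 columns → grid now 26
[3] x-view keeps 8 columns → grid now 13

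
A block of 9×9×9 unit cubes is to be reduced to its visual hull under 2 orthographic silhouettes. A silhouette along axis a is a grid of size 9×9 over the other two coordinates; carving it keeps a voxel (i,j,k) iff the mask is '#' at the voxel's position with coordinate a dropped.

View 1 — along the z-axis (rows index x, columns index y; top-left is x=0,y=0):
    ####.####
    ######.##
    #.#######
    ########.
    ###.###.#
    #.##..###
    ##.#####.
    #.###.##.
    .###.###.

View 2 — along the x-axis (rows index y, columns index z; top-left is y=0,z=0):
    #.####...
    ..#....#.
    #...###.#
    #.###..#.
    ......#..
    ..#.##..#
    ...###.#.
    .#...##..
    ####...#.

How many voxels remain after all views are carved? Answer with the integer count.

voxel count = 247

full grid |V| = 729
[1] z-view keeps 64 columns → grid now 576
[2] x-view keeps 34 columns → grid now 247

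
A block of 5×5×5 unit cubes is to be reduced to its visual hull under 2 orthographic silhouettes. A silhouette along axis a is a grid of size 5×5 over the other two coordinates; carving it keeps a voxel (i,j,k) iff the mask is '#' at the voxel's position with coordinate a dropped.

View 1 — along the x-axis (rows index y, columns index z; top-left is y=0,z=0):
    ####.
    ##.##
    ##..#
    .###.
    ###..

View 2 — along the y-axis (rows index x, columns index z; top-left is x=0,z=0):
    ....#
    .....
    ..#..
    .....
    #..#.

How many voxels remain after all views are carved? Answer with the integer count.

voxel count = 12

start: 5×5×5 = 125 voxels
step 1: project along x, AND mask (17/25) → |grid| = 85
step 2: project along y, AND mask (4/25) → |grid| = 12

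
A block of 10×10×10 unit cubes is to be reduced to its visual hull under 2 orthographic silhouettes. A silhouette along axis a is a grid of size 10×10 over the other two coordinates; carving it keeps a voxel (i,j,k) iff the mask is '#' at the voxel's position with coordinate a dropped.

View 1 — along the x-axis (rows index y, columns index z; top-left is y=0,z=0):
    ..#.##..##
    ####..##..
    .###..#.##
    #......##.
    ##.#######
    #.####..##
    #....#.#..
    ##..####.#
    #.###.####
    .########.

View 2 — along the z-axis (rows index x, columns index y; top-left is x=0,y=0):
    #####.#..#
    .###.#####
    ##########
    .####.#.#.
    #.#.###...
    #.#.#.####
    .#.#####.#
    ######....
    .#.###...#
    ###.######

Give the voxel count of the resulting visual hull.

remaining voxels: 432

initial block: 10^3 = 1000
carve view 1 (along x, YZ-mask fill 62/100): 620 voxels remain
carve view 2 (along z, XY-mask fill 70/100): 432 voxels remain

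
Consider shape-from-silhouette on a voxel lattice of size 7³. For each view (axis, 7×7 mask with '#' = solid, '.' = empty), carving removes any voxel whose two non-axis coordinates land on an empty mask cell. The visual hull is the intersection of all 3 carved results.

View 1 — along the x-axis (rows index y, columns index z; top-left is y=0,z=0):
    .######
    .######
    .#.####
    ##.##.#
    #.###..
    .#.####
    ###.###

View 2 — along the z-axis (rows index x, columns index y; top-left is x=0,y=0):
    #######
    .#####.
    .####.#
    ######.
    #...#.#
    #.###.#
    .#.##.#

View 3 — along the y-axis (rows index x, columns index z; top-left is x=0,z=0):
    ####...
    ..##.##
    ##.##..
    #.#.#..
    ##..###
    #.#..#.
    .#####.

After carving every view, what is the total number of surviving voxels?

initial block: 7^3 = 343
carve view 1 (along x, YZ-mask fill 37/49): 259 voxels remain
carve view 2 (along z, XY-mask fill 35/49): 182 voxels remain
carve view 3 (along y, XZ-mask fill 28/49): 95 voxels remain

|visual hull| = 95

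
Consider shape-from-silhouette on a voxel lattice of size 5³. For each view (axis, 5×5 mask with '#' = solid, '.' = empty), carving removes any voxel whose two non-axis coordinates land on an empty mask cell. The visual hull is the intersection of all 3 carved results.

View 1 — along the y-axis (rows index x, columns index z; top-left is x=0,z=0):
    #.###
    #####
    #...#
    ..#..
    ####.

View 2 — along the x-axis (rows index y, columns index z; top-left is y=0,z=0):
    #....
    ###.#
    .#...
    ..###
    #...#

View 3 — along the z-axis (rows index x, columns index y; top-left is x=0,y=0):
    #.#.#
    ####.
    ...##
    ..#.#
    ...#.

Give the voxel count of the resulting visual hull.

|visual hull| = 17

initial block: 5^3 = 125
step 1: project along y, AND mask (16/25) → |grid| = 80
step 2: project along x, AND mask (11/25) → |grid| = 36
step 3: project along z, AND mask (12/25) → |grid| = 17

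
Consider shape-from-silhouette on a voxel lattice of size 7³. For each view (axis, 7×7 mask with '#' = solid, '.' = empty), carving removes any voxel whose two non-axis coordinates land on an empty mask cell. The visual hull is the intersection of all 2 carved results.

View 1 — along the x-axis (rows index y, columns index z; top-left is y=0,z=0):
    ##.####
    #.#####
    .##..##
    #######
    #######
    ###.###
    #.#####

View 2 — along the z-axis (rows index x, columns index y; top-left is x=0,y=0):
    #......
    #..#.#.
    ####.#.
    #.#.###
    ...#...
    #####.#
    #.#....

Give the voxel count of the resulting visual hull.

136 voxels

start: 7×7×7 = 343 voxels
[1] x-view keeps 42 columns → grid now 294
[2] z-view keeps 23 columns → grid now 136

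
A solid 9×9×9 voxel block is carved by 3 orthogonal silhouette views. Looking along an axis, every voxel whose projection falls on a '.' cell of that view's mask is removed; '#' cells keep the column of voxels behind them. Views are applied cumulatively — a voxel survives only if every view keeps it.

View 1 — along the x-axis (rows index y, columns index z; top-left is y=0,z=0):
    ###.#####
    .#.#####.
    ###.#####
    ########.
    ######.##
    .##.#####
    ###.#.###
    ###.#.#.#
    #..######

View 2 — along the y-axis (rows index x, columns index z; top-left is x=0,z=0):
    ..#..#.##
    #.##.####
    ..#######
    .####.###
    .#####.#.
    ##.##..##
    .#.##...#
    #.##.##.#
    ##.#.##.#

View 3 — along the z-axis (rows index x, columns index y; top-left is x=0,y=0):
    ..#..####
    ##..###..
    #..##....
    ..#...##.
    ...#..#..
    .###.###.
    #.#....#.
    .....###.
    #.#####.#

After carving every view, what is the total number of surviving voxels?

start: 9×9×9 = 729 voxels
after view 1 [x-axis, 65 of 81 cells solid] → remaining = 585
after view 2 [y-axis, 53 of 81 cells solid] → remaining = 373
after view 3 [z-axis, 37 of 81 cells solid] → remaining = 168

voxel count = 168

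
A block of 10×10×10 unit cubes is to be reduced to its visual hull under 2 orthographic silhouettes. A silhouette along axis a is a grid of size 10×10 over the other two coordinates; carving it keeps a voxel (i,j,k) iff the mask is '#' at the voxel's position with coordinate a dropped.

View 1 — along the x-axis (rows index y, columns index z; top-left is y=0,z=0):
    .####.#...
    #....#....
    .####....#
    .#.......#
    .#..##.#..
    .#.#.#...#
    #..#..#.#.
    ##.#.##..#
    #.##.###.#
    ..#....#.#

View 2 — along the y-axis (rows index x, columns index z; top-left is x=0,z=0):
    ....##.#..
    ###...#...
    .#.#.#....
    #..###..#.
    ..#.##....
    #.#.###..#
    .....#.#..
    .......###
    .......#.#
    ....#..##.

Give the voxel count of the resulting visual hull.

remaining voxels: 137

initial block: 10^3 = 1000
[1] x-view keeps 42 columns → grid now 420
[2] y-view keeps 34 columns → grid now 137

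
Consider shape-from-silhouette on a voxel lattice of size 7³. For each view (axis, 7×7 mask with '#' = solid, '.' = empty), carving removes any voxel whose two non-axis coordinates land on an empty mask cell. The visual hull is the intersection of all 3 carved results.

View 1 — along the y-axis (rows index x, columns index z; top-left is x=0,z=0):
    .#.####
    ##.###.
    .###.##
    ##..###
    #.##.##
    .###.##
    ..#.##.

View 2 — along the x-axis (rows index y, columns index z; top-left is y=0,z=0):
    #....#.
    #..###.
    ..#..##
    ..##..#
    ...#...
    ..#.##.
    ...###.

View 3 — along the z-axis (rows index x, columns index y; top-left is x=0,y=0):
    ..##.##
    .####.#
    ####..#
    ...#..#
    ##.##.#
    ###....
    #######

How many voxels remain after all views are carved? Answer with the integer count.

voxel count = 61

start: 7×7×7 = 343 voxels
carve view 1 (along y, XZ-mask fill 33/49): 231 voxels remain
carve view 2 (along x, YZ-mask fill 19/49): 95 voxels remain
carve view 3 (along z, XY-mask fill 31/49): 61 voxels remain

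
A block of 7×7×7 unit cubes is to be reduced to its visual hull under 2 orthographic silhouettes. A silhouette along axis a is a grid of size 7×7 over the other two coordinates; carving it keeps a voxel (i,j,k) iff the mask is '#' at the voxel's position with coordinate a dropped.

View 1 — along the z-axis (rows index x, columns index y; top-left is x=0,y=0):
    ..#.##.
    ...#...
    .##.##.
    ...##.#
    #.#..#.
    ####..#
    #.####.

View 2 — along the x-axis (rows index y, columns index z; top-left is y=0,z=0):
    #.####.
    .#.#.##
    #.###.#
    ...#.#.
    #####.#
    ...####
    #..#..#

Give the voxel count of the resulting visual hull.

102 voxels

initial block: 7^3 = 343
after view 1 [z-axis, 24 of 49 cells solid] → remaining = 168
after view 2 [x-axis, 29 of 49 cells solid] → remaining = 102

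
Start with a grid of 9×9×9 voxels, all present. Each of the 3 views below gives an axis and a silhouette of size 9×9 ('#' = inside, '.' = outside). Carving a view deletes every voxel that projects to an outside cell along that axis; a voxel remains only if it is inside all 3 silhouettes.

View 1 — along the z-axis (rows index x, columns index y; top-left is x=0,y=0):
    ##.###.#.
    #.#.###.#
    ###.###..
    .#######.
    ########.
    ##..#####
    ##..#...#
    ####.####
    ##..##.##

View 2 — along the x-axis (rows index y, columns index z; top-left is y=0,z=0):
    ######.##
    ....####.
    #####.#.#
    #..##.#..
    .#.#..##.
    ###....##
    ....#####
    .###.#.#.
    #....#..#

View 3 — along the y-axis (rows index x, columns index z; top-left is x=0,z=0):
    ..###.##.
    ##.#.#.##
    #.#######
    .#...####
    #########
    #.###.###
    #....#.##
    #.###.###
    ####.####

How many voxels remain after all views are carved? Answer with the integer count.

226 voxels

full grid |V| = 729
  1. axis=2 (XY plane), |mask|=58  ⇒  voxels=522
  2. axis=0 (YZ plane), |mask|=45  ⇒  voxels=294
  3. axis=1 (XZ plane), |mask|=59  ⇒  voxels=226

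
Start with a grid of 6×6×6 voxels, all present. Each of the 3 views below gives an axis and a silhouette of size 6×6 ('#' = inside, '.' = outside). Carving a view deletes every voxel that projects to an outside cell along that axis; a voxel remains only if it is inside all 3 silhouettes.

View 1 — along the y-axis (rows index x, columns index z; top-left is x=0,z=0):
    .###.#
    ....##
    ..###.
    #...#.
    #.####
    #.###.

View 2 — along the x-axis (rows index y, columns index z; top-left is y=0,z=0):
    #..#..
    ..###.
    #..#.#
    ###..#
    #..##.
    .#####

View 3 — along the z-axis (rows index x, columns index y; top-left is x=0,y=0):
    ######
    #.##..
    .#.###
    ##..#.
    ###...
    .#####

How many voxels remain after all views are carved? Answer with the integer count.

start: 6×6×6 = 216 voxels
[1] y-view keeps 20 columns → grid now 120
[2] x-view keeps 20 columns → grid now 70
[3] z-view keeps 24 columns → grid now 49

remaining voxels: 49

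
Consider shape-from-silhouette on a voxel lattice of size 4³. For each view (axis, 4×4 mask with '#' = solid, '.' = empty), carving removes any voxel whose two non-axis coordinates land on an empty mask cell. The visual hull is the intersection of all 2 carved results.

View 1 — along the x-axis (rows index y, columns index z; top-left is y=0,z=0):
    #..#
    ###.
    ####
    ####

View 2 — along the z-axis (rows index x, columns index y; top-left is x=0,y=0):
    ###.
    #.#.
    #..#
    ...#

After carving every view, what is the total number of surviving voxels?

initial block: 4^3 = 64
carve view 1 (along x, YZ-mask fill 13/16): 52 voxels remain
carve view 2 (along z, XY-mask fill 8/16): 25 voxels remain

remaining voxels: 25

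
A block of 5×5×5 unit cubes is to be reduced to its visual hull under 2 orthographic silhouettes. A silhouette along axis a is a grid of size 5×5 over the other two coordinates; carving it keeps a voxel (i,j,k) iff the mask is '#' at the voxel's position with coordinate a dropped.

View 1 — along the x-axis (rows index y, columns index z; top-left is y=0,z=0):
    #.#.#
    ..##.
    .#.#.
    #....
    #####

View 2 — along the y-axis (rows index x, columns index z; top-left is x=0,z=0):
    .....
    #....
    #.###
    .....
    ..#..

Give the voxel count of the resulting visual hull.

|visual hull| = 17

full grid |V| = 125
[1] x-view keeps 13 columns → grid now 65
[2] y-view keeps 6 columns → grid now 17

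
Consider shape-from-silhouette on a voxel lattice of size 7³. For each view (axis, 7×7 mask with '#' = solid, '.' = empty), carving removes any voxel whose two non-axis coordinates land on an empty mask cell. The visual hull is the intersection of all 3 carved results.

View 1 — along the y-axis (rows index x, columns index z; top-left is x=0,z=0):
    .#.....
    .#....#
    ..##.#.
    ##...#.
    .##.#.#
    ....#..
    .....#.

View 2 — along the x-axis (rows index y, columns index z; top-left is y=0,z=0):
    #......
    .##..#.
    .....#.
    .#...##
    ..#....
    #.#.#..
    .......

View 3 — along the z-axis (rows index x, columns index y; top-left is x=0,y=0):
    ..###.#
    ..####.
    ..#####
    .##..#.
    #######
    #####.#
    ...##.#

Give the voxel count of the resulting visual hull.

initial block: 7^3 = 343
after view 1 [y-axis, 15 of 49 cells solid] → remaining = 105
after view 2 [x-axis, 12 of 49 cells solid] → remaining = 29
after view 3 [z-axis, 32 of 49 cells solid] → remaining = 19

|visual hull| = 19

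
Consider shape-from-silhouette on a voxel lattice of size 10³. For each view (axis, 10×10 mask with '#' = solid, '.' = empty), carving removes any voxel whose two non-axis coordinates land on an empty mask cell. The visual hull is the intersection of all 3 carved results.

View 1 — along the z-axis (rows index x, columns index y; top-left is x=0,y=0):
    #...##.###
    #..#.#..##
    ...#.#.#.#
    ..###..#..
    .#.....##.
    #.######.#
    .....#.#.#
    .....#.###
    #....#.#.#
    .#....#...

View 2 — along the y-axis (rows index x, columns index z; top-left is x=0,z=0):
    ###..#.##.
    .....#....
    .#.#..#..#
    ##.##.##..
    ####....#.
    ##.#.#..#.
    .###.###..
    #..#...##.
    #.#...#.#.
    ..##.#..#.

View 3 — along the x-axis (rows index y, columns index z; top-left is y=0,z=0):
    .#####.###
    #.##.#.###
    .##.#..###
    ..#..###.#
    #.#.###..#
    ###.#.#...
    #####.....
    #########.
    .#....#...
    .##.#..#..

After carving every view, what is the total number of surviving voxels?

start: 10×10×10 = 1000 voxels
carve view 1 (along z, XY-mask fill 43/100): 430 voxels remain
carve view 2 (along y, XZ-mask fill 45/100): 194 voxels remain
carve view 3 (along x, YZ-mask fill 57/100): 109 voxels remain

109 voxels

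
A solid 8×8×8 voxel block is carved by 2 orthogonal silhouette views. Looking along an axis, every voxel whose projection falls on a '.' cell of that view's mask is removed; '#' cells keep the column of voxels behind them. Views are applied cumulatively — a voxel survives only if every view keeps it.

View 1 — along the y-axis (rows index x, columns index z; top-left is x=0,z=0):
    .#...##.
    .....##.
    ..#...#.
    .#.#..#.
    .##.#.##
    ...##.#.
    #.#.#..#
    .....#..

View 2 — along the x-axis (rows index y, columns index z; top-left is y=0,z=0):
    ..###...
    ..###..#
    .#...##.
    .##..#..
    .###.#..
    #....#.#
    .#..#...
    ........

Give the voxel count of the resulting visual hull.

full grid |V| = 512
[1] y-view keeps 23 columns → grid now 184
[2] x-view keeps 22 columns → grid now 62

voxel count = 62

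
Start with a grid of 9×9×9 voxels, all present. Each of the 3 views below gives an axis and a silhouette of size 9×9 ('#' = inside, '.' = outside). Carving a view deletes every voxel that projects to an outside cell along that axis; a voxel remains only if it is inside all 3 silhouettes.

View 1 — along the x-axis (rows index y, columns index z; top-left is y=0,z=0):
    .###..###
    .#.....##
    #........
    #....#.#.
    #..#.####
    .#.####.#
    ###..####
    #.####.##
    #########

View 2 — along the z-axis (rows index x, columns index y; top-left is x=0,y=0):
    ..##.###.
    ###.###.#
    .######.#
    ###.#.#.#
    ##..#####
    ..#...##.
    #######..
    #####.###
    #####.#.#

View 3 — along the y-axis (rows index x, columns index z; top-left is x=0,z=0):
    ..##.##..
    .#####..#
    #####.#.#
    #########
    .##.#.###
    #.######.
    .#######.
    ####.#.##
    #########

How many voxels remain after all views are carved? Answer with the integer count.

remaining voxels: 227

initial block: 9^3 = 729
[1] x-view keeps 48 columns → grid now 432
[2] z-view keeps 57 columns → grid now 297
[3] y-view keeps 62 columns → grid now 227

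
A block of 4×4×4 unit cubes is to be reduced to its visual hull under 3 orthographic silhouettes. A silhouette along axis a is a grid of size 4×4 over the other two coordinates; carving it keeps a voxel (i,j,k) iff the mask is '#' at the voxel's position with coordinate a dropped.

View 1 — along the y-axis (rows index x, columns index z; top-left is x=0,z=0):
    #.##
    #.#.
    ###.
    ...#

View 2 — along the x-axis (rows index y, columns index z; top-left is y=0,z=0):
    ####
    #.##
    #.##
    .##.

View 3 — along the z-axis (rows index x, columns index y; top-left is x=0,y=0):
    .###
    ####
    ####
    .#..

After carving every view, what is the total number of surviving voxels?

remaining voxels: 24

initial block: 4^3 = 64
V1 y: intersect with XZ mask (9 set) -- 36 left
V2 x: intersect with YZ mask (12 set) -- 29 left
V3 z: intersect with XY mask (12 set) -- 24 left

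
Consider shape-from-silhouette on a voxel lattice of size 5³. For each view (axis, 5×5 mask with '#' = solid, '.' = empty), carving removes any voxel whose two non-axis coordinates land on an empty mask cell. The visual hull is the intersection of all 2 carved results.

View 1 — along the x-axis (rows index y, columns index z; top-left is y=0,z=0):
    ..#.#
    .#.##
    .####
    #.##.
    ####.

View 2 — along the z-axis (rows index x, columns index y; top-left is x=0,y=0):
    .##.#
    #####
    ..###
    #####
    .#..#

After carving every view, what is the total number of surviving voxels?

remaining voxels: 61

start: 5×5×5 = 125 voxels
[1] x-view keeps 16 columns → grid now 80
[2] z-view keeps 18 columns → grid now 61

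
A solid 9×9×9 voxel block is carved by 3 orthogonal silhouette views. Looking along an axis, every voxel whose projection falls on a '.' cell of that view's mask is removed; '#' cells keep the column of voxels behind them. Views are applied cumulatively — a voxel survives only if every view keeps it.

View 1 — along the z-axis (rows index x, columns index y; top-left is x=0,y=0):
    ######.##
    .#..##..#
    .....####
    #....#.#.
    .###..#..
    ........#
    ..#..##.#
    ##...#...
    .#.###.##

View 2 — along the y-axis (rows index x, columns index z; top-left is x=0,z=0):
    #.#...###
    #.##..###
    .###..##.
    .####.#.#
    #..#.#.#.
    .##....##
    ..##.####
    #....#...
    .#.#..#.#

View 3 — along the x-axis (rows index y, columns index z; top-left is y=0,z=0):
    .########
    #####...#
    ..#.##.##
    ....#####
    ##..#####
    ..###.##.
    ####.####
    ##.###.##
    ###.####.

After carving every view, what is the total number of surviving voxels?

|visual hull| = 121

full grid |V| = 729
step 1: project along z, AND mask (37/81) → |grid| = 333
step 2: project along y, AND mask (42/81) → |grid| = 176
step 3: project along x, AND mask (58/81) → |grid| = 121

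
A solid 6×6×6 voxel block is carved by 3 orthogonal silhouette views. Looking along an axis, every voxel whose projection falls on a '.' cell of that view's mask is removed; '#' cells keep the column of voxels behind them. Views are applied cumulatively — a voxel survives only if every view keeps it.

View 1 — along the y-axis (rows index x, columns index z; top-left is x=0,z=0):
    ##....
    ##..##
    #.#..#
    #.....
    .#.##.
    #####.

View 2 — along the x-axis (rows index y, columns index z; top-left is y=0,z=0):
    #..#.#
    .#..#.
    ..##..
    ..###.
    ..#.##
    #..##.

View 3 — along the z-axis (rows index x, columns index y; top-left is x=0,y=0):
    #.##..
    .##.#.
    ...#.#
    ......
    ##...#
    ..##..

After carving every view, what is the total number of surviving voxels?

before carving: 216 voxels (6×6×6)
  1. axis=1 (XZ plane), |mask|=18  ⇒  voxels=108
  2. axis=0 (YZ plane), |mask|=16  ⇒  voxels=44
  3. axis=2 (XY plane), |mask|=13  ⇒  voxels=17

remaining voxels: 17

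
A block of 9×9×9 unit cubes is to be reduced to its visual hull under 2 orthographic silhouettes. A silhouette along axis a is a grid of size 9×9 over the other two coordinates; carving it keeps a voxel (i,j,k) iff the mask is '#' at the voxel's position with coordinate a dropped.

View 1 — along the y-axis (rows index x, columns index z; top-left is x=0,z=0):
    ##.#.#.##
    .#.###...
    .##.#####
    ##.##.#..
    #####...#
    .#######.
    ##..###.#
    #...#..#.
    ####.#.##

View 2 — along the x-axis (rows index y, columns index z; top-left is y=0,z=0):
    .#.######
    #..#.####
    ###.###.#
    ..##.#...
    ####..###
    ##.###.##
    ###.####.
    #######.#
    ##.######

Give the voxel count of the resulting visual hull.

initial block: 9^3 = 729
  1. axis=1 (XZ plane), |mask|=51  ⇒  voxels=459
  2. axis=0 (YZ plane), |mask|=60  ⇒  voxels=343

voxel count = 343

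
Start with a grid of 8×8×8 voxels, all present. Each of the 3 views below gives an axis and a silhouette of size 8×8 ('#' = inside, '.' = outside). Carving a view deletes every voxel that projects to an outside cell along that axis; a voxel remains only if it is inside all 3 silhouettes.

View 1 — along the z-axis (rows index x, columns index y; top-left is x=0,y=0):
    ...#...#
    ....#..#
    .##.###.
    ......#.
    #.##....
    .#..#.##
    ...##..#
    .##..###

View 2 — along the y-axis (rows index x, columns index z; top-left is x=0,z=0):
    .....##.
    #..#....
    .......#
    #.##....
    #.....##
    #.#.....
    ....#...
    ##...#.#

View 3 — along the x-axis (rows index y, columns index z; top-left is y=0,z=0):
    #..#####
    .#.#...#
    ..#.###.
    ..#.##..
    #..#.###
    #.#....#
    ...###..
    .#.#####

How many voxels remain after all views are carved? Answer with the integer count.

initial block: 8^3 = 512
step 1: project along z, AND mask (25/64) → |grid| = 200
step 2: project along y, AND mask (18/64) → |grid| = 56
step 3: project along x, AND mask (33/64) → |grid| = 26

|visual hull| = 26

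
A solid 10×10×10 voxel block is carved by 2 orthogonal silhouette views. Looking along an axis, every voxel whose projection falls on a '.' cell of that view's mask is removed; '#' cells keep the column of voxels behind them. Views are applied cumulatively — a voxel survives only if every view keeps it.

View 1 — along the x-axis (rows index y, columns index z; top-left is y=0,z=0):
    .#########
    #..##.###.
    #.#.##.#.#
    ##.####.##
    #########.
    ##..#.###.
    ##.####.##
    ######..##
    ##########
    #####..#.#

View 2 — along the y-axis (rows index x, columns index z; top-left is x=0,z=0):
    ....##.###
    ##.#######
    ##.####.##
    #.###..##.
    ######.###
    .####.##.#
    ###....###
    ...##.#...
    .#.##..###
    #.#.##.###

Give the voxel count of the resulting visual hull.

517 voxels

initial block: 10^3 = 1000
step 1: project along x, AND mask (77/100) → |grid| = 770
step 2: project along y, AND mask (66/100) → |grid| = 517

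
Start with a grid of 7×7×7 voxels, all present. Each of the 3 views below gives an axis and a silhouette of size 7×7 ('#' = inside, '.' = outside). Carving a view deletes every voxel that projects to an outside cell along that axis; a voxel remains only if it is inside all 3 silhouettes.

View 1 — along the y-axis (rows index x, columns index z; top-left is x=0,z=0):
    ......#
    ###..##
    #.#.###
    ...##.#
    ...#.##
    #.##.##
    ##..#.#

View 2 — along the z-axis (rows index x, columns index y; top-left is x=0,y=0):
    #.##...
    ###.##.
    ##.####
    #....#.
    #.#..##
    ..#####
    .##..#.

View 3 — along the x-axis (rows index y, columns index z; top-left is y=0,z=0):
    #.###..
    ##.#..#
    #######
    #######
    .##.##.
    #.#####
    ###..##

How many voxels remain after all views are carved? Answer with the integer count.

remaining voxels: 86

before carving: 343 voxels (7×7×7)
step 1: project along y, AND mask (26/49) → |grid| = 182
step 2: project along z, AND mask (28/49) → |grid| = 113
step 3: project along x, AND mask (37/49) → |grid| = 86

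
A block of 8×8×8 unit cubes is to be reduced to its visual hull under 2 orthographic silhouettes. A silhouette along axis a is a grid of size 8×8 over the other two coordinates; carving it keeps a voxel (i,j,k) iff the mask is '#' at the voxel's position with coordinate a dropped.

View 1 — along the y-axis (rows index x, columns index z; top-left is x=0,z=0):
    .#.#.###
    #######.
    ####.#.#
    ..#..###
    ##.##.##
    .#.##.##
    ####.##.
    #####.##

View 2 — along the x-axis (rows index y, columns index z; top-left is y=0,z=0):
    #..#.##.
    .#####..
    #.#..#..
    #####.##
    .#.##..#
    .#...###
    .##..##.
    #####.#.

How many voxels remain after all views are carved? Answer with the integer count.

start: 8×8×8 = 512 voxels
V1 y: intersect with XZ mask (46 set) -- 368 left
V2 x: intersect with YZ mask (37 set) -- 216 left

voxel count = 216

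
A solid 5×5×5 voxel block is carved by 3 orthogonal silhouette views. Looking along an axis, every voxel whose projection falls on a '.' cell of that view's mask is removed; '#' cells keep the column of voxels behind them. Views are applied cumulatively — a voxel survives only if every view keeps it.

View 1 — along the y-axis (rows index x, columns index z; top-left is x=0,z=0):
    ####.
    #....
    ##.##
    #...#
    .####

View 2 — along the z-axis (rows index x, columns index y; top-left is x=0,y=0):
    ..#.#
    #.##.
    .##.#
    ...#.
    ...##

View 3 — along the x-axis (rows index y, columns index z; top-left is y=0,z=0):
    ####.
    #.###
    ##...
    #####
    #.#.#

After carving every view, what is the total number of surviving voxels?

voxel count = 22

before carving: 125 voxels (5×5×5)
V1 y: intersect with XZ mask (15 set) -- 75 left
V2 z: intersect with XY mask (11 set) -- 33 left
V3 x: intersect with YZ mask (18 set) -- 22 left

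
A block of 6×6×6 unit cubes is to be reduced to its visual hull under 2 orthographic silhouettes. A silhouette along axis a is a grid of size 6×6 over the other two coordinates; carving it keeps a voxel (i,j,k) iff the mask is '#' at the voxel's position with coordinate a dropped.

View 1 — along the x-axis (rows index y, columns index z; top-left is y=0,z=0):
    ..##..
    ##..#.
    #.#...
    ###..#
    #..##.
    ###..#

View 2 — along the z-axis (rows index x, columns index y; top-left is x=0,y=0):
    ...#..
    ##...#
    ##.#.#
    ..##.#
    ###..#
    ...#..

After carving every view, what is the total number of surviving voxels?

51 voxels

initial block: 6^3 = 216
[1] x-view keeps 18 columns → grid now 108
[2] z-view keeps 16 columns → grid now 51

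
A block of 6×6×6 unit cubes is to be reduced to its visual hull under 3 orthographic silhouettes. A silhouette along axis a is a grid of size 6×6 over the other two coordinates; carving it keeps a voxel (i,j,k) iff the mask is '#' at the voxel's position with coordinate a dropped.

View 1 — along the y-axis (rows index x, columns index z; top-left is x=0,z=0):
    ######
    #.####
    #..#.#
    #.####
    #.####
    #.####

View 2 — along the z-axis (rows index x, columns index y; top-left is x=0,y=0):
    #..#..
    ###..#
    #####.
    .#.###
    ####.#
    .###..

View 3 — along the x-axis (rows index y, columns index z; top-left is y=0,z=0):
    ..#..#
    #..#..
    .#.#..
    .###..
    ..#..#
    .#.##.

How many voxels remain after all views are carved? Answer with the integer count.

remaining voxels: 40

full grid |V| = 216
after view 1 [y-axis, 29 of 36 cells solid] → remaining = 174
after view 2 [z-axis, 23 of 36 cells solid] → remaining = 107
after view 3 [x-axis, 14 of 36 cells solid] → remaining = 40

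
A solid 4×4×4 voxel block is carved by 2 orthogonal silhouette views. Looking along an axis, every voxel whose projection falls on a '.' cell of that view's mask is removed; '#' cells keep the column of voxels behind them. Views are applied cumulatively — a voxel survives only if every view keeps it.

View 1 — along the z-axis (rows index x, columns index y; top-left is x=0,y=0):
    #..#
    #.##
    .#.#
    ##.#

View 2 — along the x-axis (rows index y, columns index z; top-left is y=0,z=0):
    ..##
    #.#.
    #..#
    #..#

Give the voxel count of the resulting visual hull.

before carving: 64 voxels (4×4×4)
[1] z-view keeps 10 columns → grid now 40
[2] x-view keeps 8 columns → grid now 20

voxel count = 20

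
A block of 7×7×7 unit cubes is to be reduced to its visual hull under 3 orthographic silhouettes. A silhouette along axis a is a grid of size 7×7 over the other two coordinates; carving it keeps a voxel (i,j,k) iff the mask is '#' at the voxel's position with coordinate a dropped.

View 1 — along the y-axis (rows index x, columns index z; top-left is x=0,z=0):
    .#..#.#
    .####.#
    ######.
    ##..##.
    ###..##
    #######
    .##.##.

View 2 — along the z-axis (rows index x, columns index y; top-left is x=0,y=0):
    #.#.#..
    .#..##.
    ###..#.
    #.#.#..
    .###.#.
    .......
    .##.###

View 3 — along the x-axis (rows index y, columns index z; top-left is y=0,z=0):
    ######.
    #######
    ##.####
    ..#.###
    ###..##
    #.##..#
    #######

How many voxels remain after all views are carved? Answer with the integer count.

initial block: 7^3 = 343
[1] y-view keeps 34 columns → grid now 238
[2] z-view keeps 22 columns → grid now 100
[3] x-view keeps 39 columns → grid now 79

voxel count = 79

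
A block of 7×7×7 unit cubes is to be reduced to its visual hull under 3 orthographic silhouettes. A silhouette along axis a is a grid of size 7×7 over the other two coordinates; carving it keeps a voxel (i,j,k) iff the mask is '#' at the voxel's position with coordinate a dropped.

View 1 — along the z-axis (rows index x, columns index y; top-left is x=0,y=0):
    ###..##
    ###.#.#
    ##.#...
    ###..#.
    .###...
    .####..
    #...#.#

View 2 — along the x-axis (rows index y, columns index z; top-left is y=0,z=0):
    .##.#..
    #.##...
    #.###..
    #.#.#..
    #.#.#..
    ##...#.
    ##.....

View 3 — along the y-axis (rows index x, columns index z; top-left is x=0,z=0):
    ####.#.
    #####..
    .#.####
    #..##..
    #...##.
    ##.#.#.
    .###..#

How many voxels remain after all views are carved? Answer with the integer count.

before carving: 343 voxels (7×7×7)
V1 z: intersect with XY mask (27 set) -- 189 left
V2 x: intersect with YZ mask (21 set) -- 83 left
V3 y: intersect with XZ mask (29 set) -- 54 left

remaining voxels: 54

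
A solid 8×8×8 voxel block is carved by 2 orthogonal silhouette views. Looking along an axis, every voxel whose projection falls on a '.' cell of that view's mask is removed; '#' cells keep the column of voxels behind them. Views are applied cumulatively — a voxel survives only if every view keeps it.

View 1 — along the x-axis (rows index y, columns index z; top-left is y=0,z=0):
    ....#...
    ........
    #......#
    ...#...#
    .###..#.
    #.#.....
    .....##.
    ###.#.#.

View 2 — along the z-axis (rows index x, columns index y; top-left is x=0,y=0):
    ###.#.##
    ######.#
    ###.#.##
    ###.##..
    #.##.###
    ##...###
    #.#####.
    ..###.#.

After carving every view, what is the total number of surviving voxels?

start: 8×8×8 = 512 voxels
[1] x-view keeps 18 columns → grid now 144
[2] z-view keeps 45 columns → grid now 100

|visual hull| = 100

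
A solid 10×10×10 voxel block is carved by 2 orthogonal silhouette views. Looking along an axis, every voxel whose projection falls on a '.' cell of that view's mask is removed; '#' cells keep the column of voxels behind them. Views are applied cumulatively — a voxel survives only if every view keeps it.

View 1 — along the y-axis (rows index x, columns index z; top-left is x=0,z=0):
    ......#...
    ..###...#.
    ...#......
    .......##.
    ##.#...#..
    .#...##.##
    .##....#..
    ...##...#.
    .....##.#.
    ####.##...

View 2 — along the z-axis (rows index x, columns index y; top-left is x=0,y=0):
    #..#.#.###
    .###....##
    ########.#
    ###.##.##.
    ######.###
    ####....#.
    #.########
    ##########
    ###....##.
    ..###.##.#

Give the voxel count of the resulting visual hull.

voxel count = 218

start: 10×10×10 = 1000 voxels
V1 y: intersect with XZ mask (32 set) -- 320 left
V2 z: intersect with XY mask (71 set) -- 218 left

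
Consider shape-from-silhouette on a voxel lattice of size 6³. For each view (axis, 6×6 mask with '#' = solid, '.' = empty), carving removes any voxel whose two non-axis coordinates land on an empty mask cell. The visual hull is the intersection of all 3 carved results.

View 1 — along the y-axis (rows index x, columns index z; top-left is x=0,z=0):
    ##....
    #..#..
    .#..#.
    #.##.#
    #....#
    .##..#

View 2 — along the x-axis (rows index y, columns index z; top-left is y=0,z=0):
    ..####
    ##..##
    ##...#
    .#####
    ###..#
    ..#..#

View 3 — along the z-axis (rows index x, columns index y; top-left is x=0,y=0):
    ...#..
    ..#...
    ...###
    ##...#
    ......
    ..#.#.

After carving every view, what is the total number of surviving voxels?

voxel count = 17

before carving: 216 voxels (6×6×6)
[1] y-view keeps 15 columns → grid now 90
[2] x-view keeps 22 columns → grid now 57
[3] z-view keeps 10 columns → grid now 17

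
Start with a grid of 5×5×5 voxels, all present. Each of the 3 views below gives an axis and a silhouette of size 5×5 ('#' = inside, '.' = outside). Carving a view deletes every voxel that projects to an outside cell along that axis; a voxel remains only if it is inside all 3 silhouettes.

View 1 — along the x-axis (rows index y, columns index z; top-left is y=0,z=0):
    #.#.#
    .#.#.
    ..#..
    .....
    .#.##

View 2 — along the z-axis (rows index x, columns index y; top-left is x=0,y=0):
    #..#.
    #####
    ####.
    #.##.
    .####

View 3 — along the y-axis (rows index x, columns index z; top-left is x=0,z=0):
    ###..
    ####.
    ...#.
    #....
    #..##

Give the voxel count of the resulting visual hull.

full grid |V| = 125
V1 x: intersect with YZ mask (9 set) -- 45 left
V2 z: intersect with XY mask (18 set) -- 28 left
V3 y: intersect with XZ mask (12 set) -- 14 left

14 voxels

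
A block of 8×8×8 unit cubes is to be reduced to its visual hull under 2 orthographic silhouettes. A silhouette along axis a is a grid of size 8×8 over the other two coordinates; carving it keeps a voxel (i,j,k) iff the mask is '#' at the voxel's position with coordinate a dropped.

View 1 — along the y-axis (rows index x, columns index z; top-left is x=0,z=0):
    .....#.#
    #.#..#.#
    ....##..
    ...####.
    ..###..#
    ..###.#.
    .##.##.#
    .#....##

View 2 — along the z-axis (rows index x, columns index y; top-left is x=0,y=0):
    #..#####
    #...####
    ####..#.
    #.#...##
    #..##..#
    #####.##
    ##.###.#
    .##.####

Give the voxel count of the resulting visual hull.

remaining voxels: 150

before carving: 512 voxels (8×8×8)
after view 1 [y-axis, 28 of 64 cells solid] → remaining = 224
after view 2 [z-axis, 43 of 64 cells solid] → remaining = 150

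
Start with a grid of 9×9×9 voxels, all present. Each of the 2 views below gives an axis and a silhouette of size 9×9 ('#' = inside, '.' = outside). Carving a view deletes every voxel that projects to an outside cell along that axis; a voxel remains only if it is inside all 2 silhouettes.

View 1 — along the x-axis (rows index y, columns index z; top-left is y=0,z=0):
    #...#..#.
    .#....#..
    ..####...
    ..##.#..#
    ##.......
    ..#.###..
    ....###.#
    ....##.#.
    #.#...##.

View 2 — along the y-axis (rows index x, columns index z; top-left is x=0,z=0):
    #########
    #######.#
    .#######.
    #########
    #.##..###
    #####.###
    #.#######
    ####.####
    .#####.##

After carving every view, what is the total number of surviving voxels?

initial block: 9^3 = 729
  1. axis=0 (YZ plane), |mask|=30  ⇒  voxels=270
  2. axis=1 (XZ plane), |mask|=70  ⇒  voxels=231

remaining voxels: 231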